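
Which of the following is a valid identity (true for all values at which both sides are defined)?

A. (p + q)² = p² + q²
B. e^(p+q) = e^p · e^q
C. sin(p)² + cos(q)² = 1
B

A: fails at (5, 8) — LHS = 169, RHS = 89.
B: holds — e.g. at (1, 2), both sides equal e^3 ≈ 20.09.
C: fails at (1, 3) — LHS = sin(1)² + cos(3)² ≈ 1.688, RHS = 1.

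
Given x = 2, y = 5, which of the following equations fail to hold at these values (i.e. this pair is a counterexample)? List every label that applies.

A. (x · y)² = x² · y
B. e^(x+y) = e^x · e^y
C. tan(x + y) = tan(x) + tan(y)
Evaluating each claim at the given values:
A. LHS = 100, RHS = 20 → fails here (LHS ≠ RHS)
B. LHS = e^7 ≈ 1097, RHS = e^7 ≈ 1097 → holds here (LHS = RHS)
C. LHS = tan(7) ≈ 0.8714, RHS = tan(5) + tan(2) ≈ -5.566 → fails here (LHS ≠ RHS)

Answer: A, C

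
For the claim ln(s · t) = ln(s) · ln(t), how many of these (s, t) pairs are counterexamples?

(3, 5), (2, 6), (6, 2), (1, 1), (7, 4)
Testing each pair:
(3, 5): LHS = ln(15) ≈ 2.708, RHS = ln(3)·ln(5) ≈ 1.768 → counterexample
(2, 6): LHS = ln(12) ≈ 2.485, RHS = ln(2)·ln(6) ≈ 1.242 → counterexample
(6, 2): LHS = ln(12) ≈ 2.485, RHS = ln(2)·ln(6) ≈ 1.242 → counterexample
(1, 1): LHS = 0, RHS = 0 → satisfies claim
(7, 4): LHS = ln(28) ≈ 3.332, RHS = ln(4)·ln(7) ≈ 2.698 → counterexample

That makes 4 counterexamples.

Answer: 4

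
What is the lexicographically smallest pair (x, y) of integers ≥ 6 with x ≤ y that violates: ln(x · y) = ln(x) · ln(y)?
Substituting (6, 6) into the claim:
LHS = ln(6 · 6) = ln(36) ≈ 3.584
RHS = ln(6) · ln(6) = ln(6)² ≈ 3.21

Since LHS ≠ RHS, this pair disproves the claim, and no lexicographically smaller pair (x ≤ y, integers ≥ 6) does.

For instance (6, 8) is also a counterexample (LHS = ln(48) ≈ 3.871, RHS = ln(6)·ln(8) ≈ 3.726), but it's lexicographically larger.

Answer: (x, y) = (6, 6)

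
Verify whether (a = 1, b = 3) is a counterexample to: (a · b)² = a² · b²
Substituting a = 1, b = 3:
LHS = (1 · 3)² = 9
RHS = 1² · 3² = 9

The sides agree, so this pair does not disprove the claim.

Answer: No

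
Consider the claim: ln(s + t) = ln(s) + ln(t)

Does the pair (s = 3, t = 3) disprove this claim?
Substituting s = 3, t = 3:
LHS = ln(3 + 3) = ln(6) ≈ 1.792
RHS = ln(3) + ln(3) = 2·ln(3) ≈ 2.197

Since LHS ≠ RHS, this pair disproves the claim.

Answer: Yes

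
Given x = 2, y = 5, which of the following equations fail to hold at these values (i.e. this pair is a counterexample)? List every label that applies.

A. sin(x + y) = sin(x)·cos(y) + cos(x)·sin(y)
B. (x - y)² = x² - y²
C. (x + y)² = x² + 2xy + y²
B

Evaluating each claim at the given values:
A. LHS = sin(7) ≈ 0.657, RHS = sin(2)·cos(5) + sin(5)·cos(2) ≈ 0.657 → holds here (LHS = RHS)
B. LHS = 9, RHS = -21 → fails here (LHS ≠ RHS)
C. LHS = 49, RHS = 49 → holds here (LHS = RHS)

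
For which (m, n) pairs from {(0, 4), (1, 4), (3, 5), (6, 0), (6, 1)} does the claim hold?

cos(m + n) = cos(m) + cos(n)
None

Testing each pair:
(0, 4): LHS = cos(4) ≈ -0.6536, RHS = cos(4) + 1 ≈ 0.3464 → fails
(1, 4): LHS = cos(5) ≈ 0.2837, RHS = cos(4) + cos(1) ≈ -0.1133 → fails
(3, 5): LHS = cos(8) ≈ -0.1455, RHS = cos(3) + cos(5) ≈ -0.7063 → fails
(6, 0): LHS = cos(6) ≈ 0.9602, RHS = cos(6) + 1 ≈ 1.96 → fails
(6, 1): LHS = cos(7) ≈ 0.7539, RHS = cos(1) + cos(6) ≈ 1.5 → fails

No pair satisfies the claim.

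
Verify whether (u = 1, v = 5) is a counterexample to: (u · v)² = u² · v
Substituting u = 1, v = 5:
LHS = (1 · 5)² = 25
RHS = 1² · 5 = 5

Since LHS ≠ RHS, this pair disproves the claim.

Answer: Yes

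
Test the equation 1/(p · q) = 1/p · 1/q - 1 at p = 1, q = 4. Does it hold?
Fails

Substituting p = 1, q = 4:

LHS = 1/(1 · 4) = 1/4
RHS = 1/1 · 1/4 - 1 = -3/4

LHS ≠ RHS, so the equation does not hold at this point.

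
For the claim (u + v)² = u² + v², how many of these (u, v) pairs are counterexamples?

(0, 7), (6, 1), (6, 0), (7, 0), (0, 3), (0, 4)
Testing each pair:
(0, 7): LHS = 49, RHS = 49 → satisfies claim
(6, 1): LHS = 49, RHS = 37 → counterexample
(6, 0): LHS = 36, RHS = 36 → satisfies claim
(7, 0): LHS = 49, RHS = 49 → satisfies claim
(0, 3): LHS = 9, RHS = 9 → satisfies claim
(0, 4): LHS = 16, RHS = 16 → satisfies claim

That makes 1 counterexample.

Answer: 1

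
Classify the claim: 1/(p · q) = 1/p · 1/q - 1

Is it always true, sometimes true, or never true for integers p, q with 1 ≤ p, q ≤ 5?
The claim fails for every pair in the range. For instance at (p, q) = (2, 2): LHS = 1/4, RHS = -3/4.

Answer: Never true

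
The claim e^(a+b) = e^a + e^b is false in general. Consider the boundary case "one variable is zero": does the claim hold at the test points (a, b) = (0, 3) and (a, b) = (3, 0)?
No, fails at both test points

At (0, 3): LHS = e^3 ≈ 20.09 ≠ RHS = 1 + e^3 ≈ 21.09
At (3, 0): LHS = e^3 ≈ 20.09 ≠ RHS = 1 + e^3 ≈ 21.09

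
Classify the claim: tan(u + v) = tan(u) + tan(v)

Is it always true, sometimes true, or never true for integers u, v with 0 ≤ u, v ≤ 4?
It holds at (u, v) = (0, 3) (both sides equal tan(3) ≈ -0.1425), but fails at (u, v) = (3, 4) (LHS = tan(7) ≈ 0.8714, RHS = tan(3) + tan(4) ≈ 1.015).

Answer: Sometimes true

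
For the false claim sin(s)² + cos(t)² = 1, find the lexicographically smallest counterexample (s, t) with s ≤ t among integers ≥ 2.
(s, t) = (2, 3)

Substituting (2, 3) into the claim:
LHS = sin(2)² + cos(3)² ≈ 1.807
RHS = 1

Since LHS ≠ RHS, this pair disproves the claim, and no lexicographically smaller pair (s ≤ t, integers ≥ 2) does.

For instance (3, 7) is also a counterexample (LHS = sin(3)² + cos(7)² ≈ 0.5883, RHS = 1), but it's lexicographically larger.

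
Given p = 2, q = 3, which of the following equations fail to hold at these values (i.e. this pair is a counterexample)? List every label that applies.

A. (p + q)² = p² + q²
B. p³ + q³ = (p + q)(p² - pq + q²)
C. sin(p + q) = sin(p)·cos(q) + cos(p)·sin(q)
Evaluating each claim at the given values:
A. LHS = 25, RHS = 13 → fails here (LHS ≠ RHS)
B. LHS = 35, RHS = 35 → holds here (LHS = RHS)
C. LHS = sin(5) ≈ -0.9589, RHS = sin(2)·cos(3) + sin(3)·cos(2) ≈ -0.9589 → holds here (LHS = RHS)

Answer: A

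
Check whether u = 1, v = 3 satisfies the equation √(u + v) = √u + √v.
Substituting u = 1, v = 3:

LHS = √(1 + 3) = 2
RHS = √1 + √3 = 1 + √(3) ≈ 2.732

LHS ≠ RHS, so the equation does not hold at this point.

Answer: Fails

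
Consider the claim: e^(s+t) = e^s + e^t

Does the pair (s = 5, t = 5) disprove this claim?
Substituting s = 5, t = 5:
LHS = e^(5+5) = e^10 ≈ 22026.5
RHS = e^5 + e^5 = 2·e^5 ≈ 296.8

Since LHS ≠ RHS, this pair disproves the claim.

Answer: Yes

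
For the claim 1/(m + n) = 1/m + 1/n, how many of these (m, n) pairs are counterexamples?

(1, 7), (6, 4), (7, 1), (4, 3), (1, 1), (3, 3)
Testing each pair:
(1, 7): LHS = 1/8, RHS = 8/7 → counterexample
(6, 4): LHS = 1/10, RHS = 5/12 → counterexample
(7, 1): LHS = 1/8, RHS = 8/7 → counterexample
(4, 3): LHS = 1/7, RHS = 7/12 → counterexample
(1, 1): LHS = 1/2, RHS = 2 → counterexample
(3, 3): LHS = 1/6, RHS = 2/3 → counterexample

That makes 6 counterexamples.

Answer: 6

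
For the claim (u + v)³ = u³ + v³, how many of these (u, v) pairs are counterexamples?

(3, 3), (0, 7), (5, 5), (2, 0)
Testing each pair:
(3, 3): LHS = 216, RHS = 54 → counterexample
(0, 7): LHS = 343, RHS = 343 → satisfies claim
(5, 5): LHS = 1000, RHS = 250 → counterexample
(2, 0): LHS = 8, RHS = 8 → satisfies claim

That makes 2 counterexamples.

Answer: 2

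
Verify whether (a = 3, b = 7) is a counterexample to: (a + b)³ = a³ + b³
Yes

Substituting a = 3, b = 7:
LHS = (3 + 7)³ = 1000
RHS = 3³ + 7³ = 370

Since LHS ≠ RHS, this pair disproves the claim.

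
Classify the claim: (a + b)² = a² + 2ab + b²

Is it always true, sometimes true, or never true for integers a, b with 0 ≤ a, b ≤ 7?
Always true

The identity holds for every pair in the range. For instance at (a, b) = (3, 6): both sides equal 81.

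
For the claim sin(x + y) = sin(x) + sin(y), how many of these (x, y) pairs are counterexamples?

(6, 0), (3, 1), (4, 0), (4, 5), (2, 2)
Testing each pair:
(6, 0): LHS = sin(6) ≈ -0.2794, RHS = sin(6) ≈ -0.2794 → satisfies claim
(3, 1): LHS = sin(4) ≈ -0.7568, RHS = sin(3) + sin(1) ≈ 0.9826 → counterexample
(4, 0): LHS = sin(4) ≈ -0.7568, RHS = sin(4) ≈ -0.7568 → satisfies claim
(4, 5): LHS = sin(9) ≈ 0.4121, RHS = sin(5) + sin(4) ≈ -1.716 → counterexample
(2, 2): LHS = sin(4) ≈ -0.7568, RHS = 2·sin(2) ≈ 1.819 → counterexample

That makes 3 counterexamples.

Answer: 3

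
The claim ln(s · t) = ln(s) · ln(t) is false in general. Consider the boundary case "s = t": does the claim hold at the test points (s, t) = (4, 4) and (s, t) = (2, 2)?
At (4, 4): LHS = ln(16) ≈ 2.773 ≠ RHS = ln(4)² ≈ 1.922
At (2, 2): LHS = ln(4) ≈ 1.386 ≠ RHS = ln(2)² ≈ 0.4805

Answer: No, fails at both test points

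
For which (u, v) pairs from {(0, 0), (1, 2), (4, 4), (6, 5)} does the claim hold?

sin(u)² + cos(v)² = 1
(0, 0), (4, 4)

Testing each pair:
(0, 0): LHS = 1, RHS = 1 → holds
(1, 2): LHS = cos(2)² + sin(1)² ≈ 0.8813, RHS = 1 → fails
(4, 4): LHS = cos(4)² + sin(4)² = 1, RHS = 1 → holds
(6, 5): LHS = sin(6)² + cos(5)² ≈ 0.1585, RHS = 1 → fails

2 of 4 pairs satisfy the claim.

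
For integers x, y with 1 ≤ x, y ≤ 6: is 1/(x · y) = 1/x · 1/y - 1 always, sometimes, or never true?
The claim fails for every pair in the range. For instance at (x, y) = (6, 4): LHS = 1/24, RHS = -23/24.

Answer: Never true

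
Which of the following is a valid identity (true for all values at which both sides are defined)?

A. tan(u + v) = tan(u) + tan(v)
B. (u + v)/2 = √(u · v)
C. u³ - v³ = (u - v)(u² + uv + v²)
A: fails at (4, 6) — LHS = tan(10) ≈ 0.6484, RHS = tan(6) + tan(4) ≈ 0.8668.
B: fails at (2, 7) — LHS = 9/2, RHS = √(14) ≈ 3.742.
C: holds — e.g. at (4, 5), both sides equal -61.

Answer: C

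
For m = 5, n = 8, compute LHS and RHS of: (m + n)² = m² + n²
LHS = (5 + 8)² = 169
RHS = 5² + 8² = 89

LHS ≠ RHS, so the equation does not hold here.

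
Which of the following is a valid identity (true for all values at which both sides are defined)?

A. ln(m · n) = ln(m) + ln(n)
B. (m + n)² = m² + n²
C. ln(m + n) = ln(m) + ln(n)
A

A: holds — e.g. at (4, 4), both sides equal ln(16) ≈ 2.773.
B: fails at (3, 3) — LHS = 36, RHS = 18.
C: fails at (1, 3) — LHS = ln(4) ≈ 1.386, RHS = ln(3) ≈ 1.099.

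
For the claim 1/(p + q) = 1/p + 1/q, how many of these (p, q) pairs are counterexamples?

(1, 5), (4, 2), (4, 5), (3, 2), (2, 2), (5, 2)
6

Testing each pair:
(1, 5): LHS = 1/6, RHS = 6/5 → counterexample
(4, 2): LHS = 1/6, RHS = 3/4 → counterexample
(4, 5): LHS = 1/9, RHS = 9/20 → counterexample
(3, 2): LHS = 1/5, RHS = 5/6 → counterexample
(2, 2): LHS = 1/4, RHS = 1 → counterexample
(5, 2): LHS = 1/7, RHS = 7/10 → counterexample

That makes 6 counterexamples.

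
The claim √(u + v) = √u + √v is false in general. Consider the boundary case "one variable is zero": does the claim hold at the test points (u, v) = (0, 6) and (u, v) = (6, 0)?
Yes, holds at both test points

At (0, 6): LHS = √(6) ≈ 2.449, RHS = √(6) ≈ 2.449 → equal
At (6, 0): LHS = √(6) ≈ 2.449, RHS = √(6) ≈ 2.449 → equal

So the claim does hold at both of these boundary points, even though it is not an identity.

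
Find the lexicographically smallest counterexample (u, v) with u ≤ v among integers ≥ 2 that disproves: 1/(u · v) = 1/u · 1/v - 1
Substituting (2, 2) into the claim:
LHS = 1/(2 · 2) = 1/4
RHS = 1/2 · 1/2 - 1 = -3/4

Since LHS ≠ RHS, this pair disproves the claim, and no lexicographically smaller pair (u ≤ v, integers ≥ 2) does.

For instance (4, 5) is also a counterexample (LHS = 1/20, RHS = -19/20), but it's lexicographically larger.

Answer: (u, v) = (2, 2)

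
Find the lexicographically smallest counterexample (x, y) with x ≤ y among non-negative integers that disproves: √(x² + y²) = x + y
At (0, 1): both sides equal 1, so it holds there.

Substituting (1, 1) into the claim:
LHS = √(1² + 1²) = √(2) ≈ 1.414
RHS = 1 + 1 = 2

Since LHS ≠ RHS, this pair disproves the claim, and no lexicographically smaller pair (x ≤ y, non-negative integers) does.

For instance (4, 6) is also a counterexample (LHS = 2·√(13) ≈ 7.211, RHS = 10), but it's lexicographically larger.

Answer: (x, y) = (1, 1)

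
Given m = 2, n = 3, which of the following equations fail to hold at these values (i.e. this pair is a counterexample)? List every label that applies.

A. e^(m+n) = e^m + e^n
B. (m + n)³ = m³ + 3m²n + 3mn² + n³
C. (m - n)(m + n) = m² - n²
A

Evaluating each claim at the given values:
A. LHS = e^5 ≈ 148.4, RHS = e^2 + e^3 ≈ 27.47 → fails here (LHS ≠ RHS)
B. LHS = 125, RHS = 125 → holds here (LHS = RHS)
C. LHS = -5, RHS = -5 → holds here (LHS = RHS)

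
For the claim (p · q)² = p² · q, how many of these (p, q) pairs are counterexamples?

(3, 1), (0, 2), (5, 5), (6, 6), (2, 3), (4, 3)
Testing each pair:
(3, 1): LHS = 9, RHS = 9 → satisfies claim
(0, 2): LHS = 0, RHS = 0 → satisfies claim
(5, 5): LHS = 625, RHS = 125 → counterexample
(6, 6): LHS = 1296, RHS = 216 → counterexample
(2, 3): LHS = 36, RHS = 12 → counterexample
(4, 3): LHS = 144, RHS = 48 → counterexample

That makes 4 counterexamples.

Answer: 4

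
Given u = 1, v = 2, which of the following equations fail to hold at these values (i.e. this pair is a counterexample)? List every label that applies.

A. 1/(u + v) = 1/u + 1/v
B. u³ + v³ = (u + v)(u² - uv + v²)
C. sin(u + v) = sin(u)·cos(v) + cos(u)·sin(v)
Evaluating each claim at the given values:
A. LHS = 1/3, RHS = 3/2 → fails here (LHS ≠ RHS)
B. LHS = 9, RHS = 9 → holds here (LHS = RHS)
C. LHS = sin(3) ≈ 0.1411, RHS = sin(1)·cos(2) + sin(2)·cos(1) ≈ 0.1411 → holds here (LHS = RHS)

Answer: A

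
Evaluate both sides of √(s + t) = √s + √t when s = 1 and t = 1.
LHS = √(1 + 1) = √(2) ≈ 1.414
RHS = √1 + √1 = 2

LHS ≠ RHS (they differ by about 0.5858), so the equation does not hold here.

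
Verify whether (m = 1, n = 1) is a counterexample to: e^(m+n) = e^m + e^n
Substituting m = 1, n = 1:
LHS = e^(1+1) = e^2 ≈ 7.389
RHS = e^1 + e^1 = 2·e ≈ 5.437

Since LHS ≠ RHS, this pair disproves the claim.

Answer: Yes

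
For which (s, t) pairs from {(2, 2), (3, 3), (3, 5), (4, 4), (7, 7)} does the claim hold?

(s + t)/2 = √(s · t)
Testing each pair:
(2, 2): LHS = 2, RHS = 2 → holds
(3, 3): LHS = 3, RHS = 3 → holds
(3, 5): LHS = 4, RHS = √(15) ≈ 3.873 → fails
(4, 4): LHS = 4, RHS = 4 → holds
(7, 7): LHS = 7, RHS = 7 → holds

4 of 5 pairs satisfy the claim.

Answer: (2, 2), (3, 3), (4, 4), (7, 7)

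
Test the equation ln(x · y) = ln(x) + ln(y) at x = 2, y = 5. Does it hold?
Holds

Substituting x = 2, y = 5:

LHS = ln(2 · 5) = ln(10) ≈ 2.303
RHS = ln(2) + ln(5) ≈ 2.303

LHS = RHS, so the equation holds at this point.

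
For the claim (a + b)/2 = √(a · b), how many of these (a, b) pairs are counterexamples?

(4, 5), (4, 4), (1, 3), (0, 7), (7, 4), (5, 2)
Testing each pair:
(4, 5): LHS = 9/2, RHS = 2·√(5) ≈ 4.472 → counterexample
(4, 4): LHS = 4, RHS = 4 → satisfies claim
(1, 3): LHS = 2, RHS = √(3) ≈ 1.732 → counterexample
(0, 7): LHS = 7/2, RHS = 0 → counterexample
(7, 4): LHS = 11/2, RHS = 2·√(7) ≈ 5.292 → counterexample
(5, 2): LHS = 7/2, RHS = √(10) ≈ 3.162 → counterexample

That makes 5 counterexamples.

Answer: 5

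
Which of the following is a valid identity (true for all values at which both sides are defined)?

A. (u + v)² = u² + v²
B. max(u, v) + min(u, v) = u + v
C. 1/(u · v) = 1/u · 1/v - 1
A: fails at (1, 1) — LHS = 4, RHS = 2.
B: holds — e.g. at (2, 3), both sides equal 5.
C: fails at (4, 5) — LHS = 1/20, RHS = -19/20.

Answer: B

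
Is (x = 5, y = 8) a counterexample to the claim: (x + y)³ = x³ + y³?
Yes

Substituting x = 5, y = 8:
LHS = (5 + 8)³ = 2197
RHS = 5³ + 8³ = 637

Since LHS ≠ RHS, this pair disproves the claim.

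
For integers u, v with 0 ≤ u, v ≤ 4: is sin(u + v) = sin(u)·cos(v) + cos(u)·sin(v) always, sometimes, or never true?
The identity holds for every pair in the range. For instance at (u, v) = (0, 4): both sides equal sin(4) ≈ -0.7568.

Answer: Always true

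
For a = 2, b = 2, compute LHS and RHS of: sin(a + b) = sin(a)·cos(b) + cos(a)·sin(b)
LHS = sin(2 + 2) = sin(4) ≈ -0.7568
RHS = sin(2)·cos(2) + cos(2)·sin(2) = 2·sin(2)·cos(2) ≈ -0.7568

LHS = RHS: the two sides agree.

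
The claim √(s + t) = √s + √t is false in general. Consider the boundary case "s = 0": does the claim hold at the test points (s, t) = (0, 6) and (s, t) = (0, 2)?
At (0, 6): LHS = √(6) ≈ 2.449, RHS = √(6) ≈ 2.449 → equal
At (0, 2): LHS = √(2) ≈ 1.414, RHS = √(2) ≈ 1.414 → equal

So the claim does hold at both of these boundary points, even though it is not an identity.

Answer: Yes, holds at both test points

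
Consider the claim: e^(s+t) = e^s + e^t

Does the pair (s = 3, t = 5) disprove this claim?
Substituting s = 3, t = 5:
LHS = e^(3+5) = e^8 ≈ 2981
RHS = e^3 + e^5 ≈ 168.5

Since LHS ≠ RHS, this pair disproves the claim.

Answer: Yes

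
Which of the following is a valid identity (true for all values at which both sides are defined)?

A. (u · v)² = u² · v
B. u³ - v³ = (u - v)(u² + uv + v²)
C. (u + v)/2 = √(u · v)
B

A: fails at (3, 3) — LHS = 81, RHS = 27.
B: holds — e.g. at (1, 1), both sides equal 0.
C: fails at (6, 7) — LHS = 13/2, RHS = √(42) ≈ 6.481.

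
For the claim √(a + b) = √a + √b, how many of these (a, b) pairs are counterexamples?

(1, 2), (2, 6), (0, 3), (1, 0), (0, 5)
Testing each pair:
(1, 2): LHS = √(3) ≈ 1.732, RHS = 1 + √(2) ≈ 2.414 → counterexample
(2, 6): LHS = 2·√(2) ≈ 2.828, RHS = √(2) + √(6) ≈ 3.864 → counterexample
(0, 3): LHS = √(3) ≈ 1.732, RHS = √(3) ≈ 1.732 → satisfies claim
(1, 0): LHS = 1, RHS = 1 → satisfies claim
(0, 5): LHS = √(5) ≈ 2.236, RHS = √(5) ≈ 2.236 → satisfies claim

That makes 2 counterexamples.

Answer: 2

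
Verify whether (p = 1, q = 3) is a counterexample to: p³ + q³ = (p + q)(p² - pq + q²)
No

Substituting p = 1, q = 3:
LHS = 1³ + 3³ = 28
RHS = (1 + 3)(1² - 1·3 + 3²) = 28

The sides agree, so this pair does not disprove the claim.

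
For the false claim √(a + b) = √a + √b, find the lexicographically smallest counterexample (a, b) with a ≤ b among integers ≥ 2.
Substituting (2, 2) into the claim:
LHS = √(2 + 2) = 2
RHS = √2 + √2 = 2·√(2) ≈ 2.828

Since LHS ≠ RHS, this pair disproves the claim, and no lexicographically smaller pair (a ≤ b, integers ≥ 2) does.

For instance (2, 9) is also a counterexample (LHS = √(11) ≈ 3.317, RHS = √(2) + 3 ≈ 4.414), but it's lexicographically larger.

Answer: (a, b) = (2, 2)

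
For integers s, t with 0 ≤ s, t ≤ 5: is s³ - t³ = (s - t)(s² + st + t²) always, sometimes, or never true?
The identity holds for every pair in the range. For instance at (s, t) = (2, 2): both sides equal 0.

Answer: Always true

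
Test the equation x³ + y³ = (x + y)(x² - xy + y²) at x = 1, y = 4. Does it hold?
Holds

Substituting x = 1, y = 4:

LHS = 1³ + 4³ = 65
RHS = (1 + 4)(1² - 1·4 + 4²) = 65

LHS = RHS, so the equation holds at this point.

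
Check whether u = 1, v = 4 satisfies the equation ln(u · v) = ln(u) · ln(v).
Substituting u = 1, v = 4:

LHS = ln(1 · 4) = ln(4) ≈ 1.386
RHS = ln(1) · ln(4) = 0

LHS ≠ RHS, so the equation does not hold at this point.

Answer: Fails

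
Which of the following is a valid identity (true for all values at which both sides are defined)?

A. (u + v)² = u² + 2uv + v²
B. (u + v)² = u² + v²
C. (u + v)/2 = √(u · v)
A: holds — e.g. at (1, 1), both sides equal 4.
B: fails at (2, 5) — LHS = 49, RHS = 29.
C: fails at (4, 6) — LHS = 5, RHS = 2·√(6) ≈ 4.899.

Answer: A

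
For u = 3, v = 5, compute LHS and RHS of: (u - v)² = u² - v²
LHS = (3 - 5)² = 4
RHS = 3² - 5² = -16

LHS ≠ RHS, so the equation does not hold here.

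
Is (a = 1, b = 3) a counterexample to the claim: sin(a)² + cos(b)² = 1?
Substituting a = 1, b = 3:
LHS = sin(1)² + cos(3)² ≈ 1.688
RHS = 1

Since LHS ≠ RHS, this pair disproves the claim.

Answer: Yes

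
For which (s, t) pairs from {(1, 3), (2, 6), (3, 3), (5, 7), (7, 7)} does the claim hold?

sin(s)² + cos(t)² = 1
(3, 3), (7, 7)

Testing each pair:
(1, 3): LHS = sin(1)² + cos(3)² ≈ 1.688, RHS = 1 → fails
(2, 6): LHS = sin(2)² + cos(6)² ≈ 1.749, RHS = 1 → fails
(3, 3): LHS = sin(3)² + cos(3)² = 1, RHS = 1 → holds
(5, 7): LHS = cos(7)² + sin(5)² ≈ 1.488, RHS = 1 → fails
(7, 7): LHS = sin(7)² + cos(7)² = 1, RHS = 1 → holds

2 of 5 pairs satisfy the claim.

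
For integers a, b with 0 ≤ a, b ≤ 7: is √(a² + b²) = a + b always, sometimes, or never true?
It holds at (a, b) = (0, 7) (both sides equal 7), but fails at (a, b) = (7, 3) (LHS = √(58) ≈ 7.616, RHS = 10).

Answer: Sometimes true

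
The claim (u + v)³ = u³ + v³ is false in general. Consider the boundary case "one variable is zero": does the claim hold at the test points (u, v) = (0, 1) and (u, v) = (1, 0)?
Yes, holds at both test points

At (0, 1): LHS = 1, RHS = 1 → equal
At (1, 0): LHS = 1, RHS = 1 → equal

So the claim does hold at both of these boundary points, even though it is not an identity.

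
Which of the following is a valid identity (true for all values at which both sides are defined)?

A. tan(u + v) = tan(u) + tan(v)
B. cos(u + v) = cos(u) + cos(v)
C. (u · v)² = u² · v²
C

A: fails at (2, 7) — LHS = tan(9) ≈ -0.4523, RHS = tan(2) + tan(7) ≈ -1.314.
B: fails at (4, 6) — LHS = cos(10) ≈ -0.8391, RHS = cos(4) + cos(6) ≈ 0.3065.
C: holds — e.g. at (3, 3), both sides equal 81.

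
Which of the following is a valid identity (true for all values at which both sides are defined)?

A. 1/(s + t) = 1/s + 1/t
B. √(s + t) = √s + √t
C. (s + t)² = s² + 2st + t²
A: fails at (2, 7) — LHS = 1/9, RHS = 9/14.
B: fails at (3, 3) — LHS = √(6) ≈ 2.449, RHS = 2·√(3) ≈ 3.464.
C: holds — e.g. at (5, 8), both sides equal 169.

Answer: C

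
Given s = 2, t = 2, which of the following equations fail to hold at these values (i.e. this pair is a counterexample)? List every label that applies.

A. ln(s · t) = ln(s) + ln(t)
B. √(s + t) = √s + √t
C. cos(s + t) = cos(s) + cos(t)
B, C

Evaluating each claim at the given values:
A. LHS = ln(4) ≈ 1.386, RHS = 2·ln(2) ≈ 1.386 → holds here (LHS = RHS)
B. LHS = 2, RHS = 2·√(2) ≈ 2.828 → fails here (LHS ≠ RHS)
C. LHS = cos(4) ≈ -0.6536, RHS = 2·cos(2) ≈ -0.8323 → fails here (LHS ≠ RHS)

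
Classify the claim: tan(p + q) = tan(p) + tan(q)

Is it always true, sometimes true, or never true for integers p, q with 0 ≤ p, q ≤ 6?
It holds at (p, q) = (0, 6) (both sides equal tan(6) ≈ -0.291), but fails at (p, q) = (5, 2) (LHS = tan(7) ≈ 0.8714, RHS = tan(5) + tan(2) ≈ -5.566).

Answer: Sometimes true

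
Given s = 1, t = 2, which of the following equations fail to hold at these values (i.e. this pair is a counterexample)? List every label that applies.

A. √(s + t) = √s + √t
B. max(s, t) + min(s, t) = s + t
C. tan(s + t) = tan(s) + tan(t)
A, C

Evaluating each claim at the given values:
A. LHS = √(3) ≈ 1.732, RHS = 1 + √(2) ≈ 2.414 → fails here (LHS ≠ RHS)
B. LHS = 3, RHS = 3 → holds here (LHS = RHS)
C. LHS = tan(3) ≈ -0.1425, RHS = tan(2) + tan(1) ≈ -0.6276 → fails here (LHS ≠ RHS)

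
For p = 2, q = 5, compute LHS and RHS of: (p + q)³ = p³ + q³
LHS = (2 + 5)³ = 343
RHS = 2³ + 5³ = 133

LHS ≠ RHS, so the equation does not hold here.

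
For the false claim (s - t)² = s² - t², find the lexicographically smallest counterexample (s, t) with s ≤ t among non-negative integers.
(s, t) = (0, 1)

At (0, 0): both sides equal 0, so it holds there.

Substituting (0, 1) into the claim:
LHS = (0 - 1)² = 1
RHS = 0² - 1² = -1

Since LHS ≠ RHS, this pair disproves the claim, and no lexicographically smaller pair (s ≤ t, non-negative integers) does.

For instance (0, 4) is also a counterexample (LHS = 16, RHS = -16), but it's lexicographically larger.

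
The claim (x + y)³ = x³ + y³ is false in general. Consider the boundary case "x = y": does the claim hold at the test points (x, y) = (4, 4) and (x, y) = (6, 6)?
At (4, 4): LHS = 512 ≠ RHS = 128
At (6, 6): LHS = 1728 ≠ RHS = 432

Answer: No, fails at both test points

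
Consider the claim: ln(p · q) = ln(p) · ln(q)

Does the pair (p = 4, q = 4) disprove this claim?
Yes

Substituting p = 4, q = 4:
LHS = ln(4 · 4) = ln(16) ≈ 2.773
RHS = ln(4) · ln(4) = ln(4)² ≈ 1.922

Since LHS ≠ RHS, this pair disproves the claim.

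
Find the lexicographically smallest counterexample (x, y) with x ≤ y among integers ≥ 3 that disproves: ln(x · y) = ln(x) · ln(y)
(x, y) = (3, 3)

Substituting (3, 3) into the claim:
LHS = ln(3 · 3) = ln(9) ≈ 2.197
RHS = ln(3) · ln(3) = ln(3)² ≈ 1.207

Since LHS ≠ RHS, this pair disproves the claim, and no lexicographically smaller pair (x ≤ y, integers ≥ 3) does.

For instance (3, 8) is also a counterexample (LHS = ln(24) ≈ 3.178, RHS = ln(3)·ln(8) ≈ 2.285), but it's lexicographically larger.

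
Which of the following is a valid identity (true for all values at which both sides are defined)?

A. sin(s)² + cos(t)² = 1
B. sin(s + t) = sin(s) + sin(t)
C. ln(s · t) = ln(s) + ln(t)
A: fails at (1, 4) — LHS = cos(4)² + sin(1)² ≈ 1.135, RHS = 1.
B: fails at (5, 5) — LHS = sin(10) ≈ -0.544, RHS = 2·sin(5) ≈ -1.918.
C: holds — e.g. at (4, 5), both sides equal ln(20) ≈ 2.996.

Answer: C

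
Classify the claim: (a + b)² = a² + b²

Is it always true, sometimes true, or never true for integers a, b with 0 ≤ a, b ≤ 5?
It holds at (a, b) = (2, 0) (both sides equal 4), but fails at (a, b) = (1, 4) (LHS = 25, RHS = 17).

Answer: Sometimes true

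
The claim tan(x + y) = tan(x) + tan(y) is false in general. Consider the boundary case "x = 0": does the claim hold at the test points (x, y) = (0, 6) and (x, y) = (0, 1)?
At (0, 6): LHS = tan(6) ≈ -0.291, RHS = tan(6) ≈ -0.291 → equal
At (0, 1): LHS = tan(1) ≈ 1.557, RHS = tan(1) ≈ 1.557 → equal

So the claim does hold at both of these boundary points, even though it is not an identity.

Answer: Yes, holds at both test points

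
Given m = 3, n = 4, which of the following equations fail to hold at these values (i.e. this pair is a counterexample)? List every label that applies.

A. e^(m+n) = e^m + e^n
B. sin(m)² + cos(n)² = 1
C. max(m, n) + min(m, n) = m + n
A, B

Evaluating each claim at the given values:
A. LHS = e^7 ≈ 1097, RHS = e^3 + e^4 ≈ 74.68 → fails here (LHS ≠ RHS)
B. LHS = sin(3)² + cos(4)² ≈ 0.4472, RHS = 1 → fails here (LHS ≠ RHS)
C. LHS = 7, RHS = 7 → holds here (LHS = RHS)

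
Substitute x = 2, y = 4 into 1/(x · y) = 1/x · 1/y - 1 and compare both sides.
LHS = 1/(2 · 4) = 1/8
RHS = 1/2 · 1/4 - 1 = -7/8

LHS ≠ RHS, so the equation does not hold here.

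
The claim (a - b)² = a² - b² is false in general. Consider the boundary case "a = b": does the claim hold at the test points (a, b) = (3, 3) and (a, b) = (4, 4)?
Yes, holds at both test points

At (3, 3): LHS = 0, RHS = 0 → equal
At (4, 4): LHS = 0, RHS = 0 → equal

So the claim does hold at both of these boundary points, even though it is not an identity.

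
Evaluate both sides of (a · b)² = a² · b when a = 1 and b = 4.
LHS = (1 · 4)² = 16
RHS = 1² · 4 = 4

LHS ≠ RHS, so the equation does not hold here.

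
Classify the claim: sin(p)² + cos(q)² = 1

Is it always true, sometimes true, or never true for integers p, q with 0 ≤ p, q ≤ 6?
It holds at (p, q) = (2, 2) (both sides equal 1), but fails at (p, q) = (4, 5) (LHS = cos(5)² + sin(4)² ≈ 0.6532, RHS = 1).

Answer: Sometimes true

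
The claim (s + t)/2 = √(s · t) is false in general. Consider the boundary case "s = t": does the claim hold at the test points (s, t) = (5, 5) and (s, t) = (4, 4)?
Yes, holds at both test points

At (5, 5): LHS = 5, RHS = 5 → equal
At (4, 4): LHS = 4, RHS = 4 → equal

So the claim does hold at both of these boundary points, even though it is not an identity.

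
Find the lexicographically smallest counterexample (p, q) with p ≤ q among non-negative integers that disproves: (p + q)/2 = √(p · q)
(p, q) = (0, 1)

Substituting (0, 1) into the claim:
LHS = (0 + 1)/2 = 1/2
RHS = √(0 · 1) = 0

Since LHS ≠ RHS, this pair disproves the claim, and no lexicographically smaller pair (p ≤ q, non-negative integers) does.

For instance (3, 7) is also a counterexample (LHS = 5, RHS = √(21) ≈ 4.583), but it's lexicographically larger.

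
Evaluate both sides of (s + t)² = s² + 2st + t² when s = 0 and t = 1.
LHS = (0 + 1)² = 1
RHS = 0² + 2·0·1 + 1² = 1

LHS = RHS: the two sides agree.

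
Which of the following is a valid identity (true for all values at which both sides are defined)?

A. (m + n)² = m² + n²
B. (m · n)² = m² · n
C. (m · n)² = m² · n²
A: fails at (1, 4) — LHS = 25, RHS = 17.
B: fails at (1, 5) — LHS = 25, RHS = 5.
C: holds — e.g. at (2, 7), both sides equal 196.

Answer: C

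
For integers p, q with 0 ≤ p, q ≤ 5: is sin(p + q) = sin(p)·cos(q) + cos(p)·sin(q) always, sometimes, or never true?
Always true

The identity holds for every pair in the range. For instance at (p, q) = (0, 0): both sides equal 0.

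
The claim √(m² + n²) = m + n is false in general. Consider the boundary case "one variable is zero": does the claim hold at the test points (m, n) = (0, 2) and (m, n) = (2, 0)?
At (0, 2): LHS = 2, RHS = 2 → equal
At (2, 0): LHS = 2, RHS = 2 → equal

So the claim does hold at both of these boundary points, even though it is not an identity.

Answer: Yes, holds at both test points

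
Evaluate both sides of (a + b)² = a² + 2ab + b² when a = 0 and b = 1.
LHS = (0 + 1)² = 1
RHS = 0² + 2·0·1 + 1² = 1

LHS = RHS: the two sides agree.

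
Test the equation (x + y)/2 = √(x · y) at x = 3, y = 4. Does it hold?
Substituting x = 3, y = 4:

LHS = (3 + 4)/2 = 7/2
RHS = √(3 · 4) = 2·√(3) ≈ 3.464

LHS ≠ RHS, so the equation does not hold at this point.

Answer: Fails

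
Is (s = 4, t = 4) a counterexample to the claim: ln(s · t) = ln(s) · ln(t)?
Substituting s = 4, t = 4:
LHS = ln(4 · 4) = ln(16) ≈ 2.773
RHS = ln(4) · ln(4) = ln(4)² ≈ 1.922

Since LHS ≠ RHS, this pair disproves the claim.

Answer: Yes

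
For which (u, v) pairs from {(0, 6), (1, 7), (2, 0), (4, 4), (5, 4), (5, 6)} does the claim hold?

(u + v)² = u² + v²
Testing each pair:
(0, 6): LHS = 36, RHS = 36 → holds
(1, 7): LHS = 64, RHS = 50 → fails
(2, 0): LHS = 4, RHS = 4 → holds
(4, 4): LHS = 64, RHS = 32 → fails
(5, 4): LHS = 81, RHS = 41 → fails
(5, 6): LHS = 121, RHS = 61 → fails

2 of 6 pairs satisfy the claim.

Answer: (0, 6), (2, 0)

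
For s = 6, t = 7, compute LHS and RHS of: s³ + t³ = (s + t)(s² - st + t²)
LHS = 6³ + 7³ = 559
RHS = (6 + 7)(6² - 6·7 + 7²) = 559

LHS = RHS: the two sides agree.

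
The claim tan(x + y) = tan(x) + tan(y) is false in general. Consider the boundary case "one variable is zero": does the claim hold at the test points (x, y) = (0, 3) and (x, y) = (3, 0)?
Yes, holds at both test points

At (0, 3): LHS = tan(3) ≈ -0.1425, RHS = tan(3) ≈ -0.1425 → equal
At (3, 0): LHS = tan(3) ≈ -0.1425, RHS = tan(3) ≈ -0.1425 → equal

So the claim does hold at both of these boundary points, even though it is not an identity.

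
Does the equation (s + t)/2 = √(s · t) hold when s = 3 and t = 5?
Fails

Substituting s = 3, t = 5:

LHS = (3 + 5)/2 = 4
RHS = √(3 · 5) = √(15) ≈ 3.873

LHS ≠ RHS, so the equation does not hold at this point.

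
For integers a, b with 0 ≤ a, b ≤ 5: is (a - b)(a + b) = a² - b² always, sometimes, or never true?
Always true

The identity holds for every pair in the range. For instance at (a, b) = (0, 5): both sides equal -25.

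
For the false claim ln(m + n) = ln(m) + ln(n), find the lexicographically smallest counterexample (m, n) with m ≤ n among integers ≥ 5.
Substituting (5, 5) into the claim:
LHS = ln(5 + 5) = ln(10) ≈ 2.303
RHS = ln(5) + ln(5) = 2·ln(5) ≈ 3.219

Since LHS ≠ RHS, this pair disproves the claim, and no lexicographically smaller pair (m ≤ n, integers ≥ 5) does.

For instance (7, 7) is also a counterexample (LHS = ln(14) ≈ 2.639, RHS = 2·ln(7) ≈ 3.892), but it's lexicographically larger.

Answer: (m, n) = (5, 5)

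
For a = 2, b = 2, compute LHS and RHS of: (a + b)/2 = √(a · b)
LHS = (2 + 2)/2 = 2
RHS = √(2 · 2) = 2

LHS = RHS: the two sides agree.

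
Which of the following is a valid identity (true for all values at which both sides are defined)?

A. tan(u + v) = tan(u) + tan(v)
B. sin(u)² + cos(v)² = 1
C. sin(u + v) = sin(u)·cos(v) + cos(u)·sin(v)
A: fails at (1, 3) — LHS = tan(4) ≈ 1.158, RHS = tan(3) + tan(1) ≈ 1.415.
B: fails at (3, 5) — LHS = sin(3)² + cos(5)² ≈ 0.1004, RHS = 1.
C: holds — e.g. at (3, 4), both sides equal sin(7) ≈ 0.657.

Answer: C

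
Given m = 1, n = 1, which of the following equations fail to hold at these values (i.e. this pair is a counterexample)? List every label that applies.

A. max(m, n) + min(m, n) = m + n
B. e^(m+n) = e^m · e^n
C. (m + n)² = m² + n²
C

Evaluating each claim at the given values:
A. LHS = 2, RHS = 2 → holds here (LHS = RHS)
B. LHS = e^2 ≈ 7.389, RHS = e^2 ≈ 7.389 → holds here (LHS = RHS)
C. LHS = 4, RHS = 2 → fails here (LHS ≠ RHS)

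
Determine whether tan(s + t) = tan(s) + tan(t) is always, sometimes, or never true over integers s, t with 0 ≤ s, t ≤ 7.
Sometimes true

It holds at (s, t) = (3, 0) (both sides equal tan(3) ≈ -0.1425), but fails at (s, t) = (7, 3) (LHS = tan(10) ≈ 0.6484, RHS = tan(3) + tan(7) ≈ 0.7289).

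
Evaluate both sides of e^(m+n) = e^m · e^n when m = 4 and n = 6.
LHS = e^(4+6) = e^10 ≈ 22026.5
RHS = e^4 · e^6 = e^10 ≈ 22026.5

LHS = RHS: the two sides agree.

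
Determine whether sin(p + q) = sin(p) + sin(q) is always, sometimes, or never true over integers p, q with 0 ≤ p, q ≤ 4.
It holds at (p, q) = (0, 0) (both sides equal 0), but fails at (p, q) = (3, 2) (LHS = sin(5) ≈ -0.9589, RHS = sin(3) + sin(2) ≈ 1.05).

Answer: Sometimes true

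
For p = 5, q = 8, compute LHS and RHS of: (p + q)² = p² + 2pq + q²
LHS = (5 + 8)² = 169
RHS = 5² + 2·5·8 + 8² = 169

LHS = RHS: the two sides agree.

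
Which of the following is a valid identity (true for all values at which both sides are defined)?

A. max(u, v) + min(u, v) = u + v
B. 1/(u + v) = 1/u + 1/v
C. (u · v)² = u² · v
A

A: holds — e.g. at (5, 8), both sides equal 13.
B: fails at (2, 3) — LHS = 1/5, RHS = 5/6.
C: fails at (3, 3) — LHS = 81, RHS = 27.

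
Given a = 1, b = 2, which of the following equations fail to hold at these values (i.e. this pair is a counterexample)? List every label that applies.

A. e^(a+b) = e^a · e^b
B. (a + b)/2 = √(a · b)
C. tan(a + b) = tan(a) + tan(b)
B, C

Evaluating each claim at the given values:
A. LHS = e^3 ≈ 20.09, RHS = e^3 ≈ 20.09 → holds here (LHS = RHS)
B. LHS = 3/2, RHS = √(2) ≈ 1.414 → fails here (LHS ≠ RHS)
C. LHS = tan(3) ≈ -0.1425, RHS = tan(2) + tan(1) ≈ -0.6276 → fails here (LHS ≠ RHS)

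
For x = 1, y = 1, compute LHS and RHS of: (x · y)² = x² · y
LHS = (1 · 1)² = 1
RHS = 1² · 1 = 1

LHS = RHS: the two sides agree.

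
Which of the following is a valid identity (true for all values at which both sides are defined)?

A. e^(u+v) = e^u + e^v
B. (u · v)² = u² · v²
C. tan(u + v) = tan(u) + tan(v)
A: fails at (1, 1) — LHS = e^2 ≈ 7.389, RHS = 2·e ≈ 5.437.
B: holds — e.g. at (0, 1), both sides equal 0.
C: fails at (2, 3) — LHS = tan(5) ≈ -3.381, RHS = tan(2) + tan(3) ≈ -2.328.

Answer: B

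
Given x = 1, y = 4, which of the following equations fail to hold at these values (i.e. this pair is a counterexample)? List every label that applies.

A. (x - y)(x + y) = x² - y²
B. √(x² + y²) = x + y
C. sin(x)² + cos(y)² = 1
Evaluating each claim at the given values:
A. LHS = -15, RHS = -15 → holds here (LHS = RHS)
B. LHS = √(17) ≈ 4.123, RHS = 5 → fails here (LHS ≠ RHS)
C. LHS = cos(4)² + sin(1)² ≈ 1.135, RHS = 1 → fails here (LHS ≠ RHS)

Answer: B, C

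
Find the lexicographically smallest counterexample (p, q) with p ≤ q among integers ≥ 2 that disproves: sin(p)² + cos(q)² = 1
Substituting (2, 3) into the claim:
LHS = sin(2)² + cos(3)² ≈ 1.807
RHS = 1

Since LHS ≠ RHS, this pair disproves the claim, and no lexicographically smaller pair (p ≤ q, integers ≥ 2) does.

For instance (6, 9) is also a counterexample (LHS = sin(6)² + cos(9)² ≈ 0.9082, RHS = 1), but it's lexicographically larger.

Answer: (p, q) = (2, 3)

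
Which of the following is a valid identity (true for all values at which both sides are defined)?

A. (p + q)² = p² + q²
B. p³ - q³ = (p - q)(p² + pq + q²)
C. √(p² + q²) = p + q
A: fails at (2, 2) — LHS = 16, RHS = 8.
B: holds — e.g. at (0, 1), both sides equal -1.
C: fails at (1, 2) — LHS = √(5) ≈ 2.236, RHS = 3.

Answer: B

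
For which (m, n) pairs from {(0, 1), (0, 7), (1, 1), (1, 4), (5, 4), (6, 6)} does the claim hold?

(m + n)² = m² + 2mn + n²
Testing each pair:
(0, 1): LHS = 1, RHS = 1 → holds
(0, 7): LHS = 49, RHS = 49 → holds
(1, 1): LHS = 4, RHS = 4 → holds
(1, 4): LHS = 25, RHS = 25 → holds
(5, 4): LHS = 81, RHS = 81 → holds
(6, 6): LHS = 144, RHS = 144 → holds

Every pair satisfies the claim.

Answer: All pairs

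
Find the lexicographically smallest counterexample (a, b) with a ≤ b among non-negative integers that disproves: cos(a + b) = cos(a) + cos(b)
Substituting (0, 0) into the claim:
LHS = cos(0 + 0) = 1
RHS = cos(0) + cos(0) = 2

Since LHS ≠ RHS, this pair disproves the claim, and no lexicographically smaller pair (a ≤ b, non-negative integers) does.

For instance (1, 7) is also a counterexample (LHS = cos(8) ≈ -0.1455, RHS = cos(1) + cos(7) ≈ 1.294), but it's lexicographically larger.

Answer: (a, b) = (0, 0)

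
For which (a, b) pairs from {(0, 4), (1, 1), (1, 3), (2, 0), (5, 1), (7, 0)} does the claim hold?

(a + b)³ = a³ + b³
Testing each pair:
(0, 4): LHS = 64, RHS = 64 → holds
(1, 1): LHS = 8, RHS = 2 → fails
(1, 3): LHS = 64, RHS = 28 → fails
(2, 0): LHS = 8, RHS = 8 → holds
(5, 1): LHS = 216, RHS = 126 → fails
(7, 0): LHS = 343, RHS = 343 → holds

3 of 6 pairs satisfy the claim.

Answer: (0, 4), (2, 0), (7, 0)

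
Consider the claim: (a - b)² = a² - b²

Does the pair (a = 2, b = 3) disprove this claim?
Yes

Substituting a = 2, b = 3:
LHS = (2 - 3)² = 1
RHS = 2² - 3² = -5

Since LHS ≠ RHS, this pair disproves the claim.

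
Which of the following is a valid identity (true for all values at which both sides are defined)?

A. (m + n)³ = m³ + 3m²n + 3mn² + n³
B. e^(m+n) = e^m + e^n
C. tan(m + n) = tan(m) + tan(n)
A

A: holds — e.g. at (4, 4), both sides equal 512.
B: fails at (3, 3) — LHS = e^6 ≈ 403.4, RHS = 2·e^3 ≈ 40.17.
C: fails at (2, 4) — LHS = tan(6) ≈ -0.291, RHS = tan(2) + tan(4) ≈ -1.027.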